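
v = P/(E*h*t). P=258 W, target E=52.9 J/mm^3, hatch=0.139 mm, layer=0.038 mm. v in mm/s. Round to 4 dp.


v = 258 / (52.9*0.139*0.038) = 923.3485 mm/s


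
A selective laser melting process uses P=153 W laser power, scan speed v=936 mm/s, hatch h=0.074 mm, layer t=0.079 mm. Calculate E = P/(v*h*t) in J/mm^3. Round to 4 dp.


E = 153 / (936*0.074*0.079) = 27.9613 J/mm^3


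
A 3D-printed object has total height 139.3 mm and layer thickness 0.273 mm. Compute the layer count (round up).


Layers = ceil(139.3/0.273) = 511


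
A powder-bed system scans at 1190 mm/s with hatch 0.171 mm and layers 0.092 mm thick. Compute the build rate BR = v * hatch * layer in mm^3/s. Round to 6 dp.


Rate = 1190 * 0.171 * 0.092 = 18.72108 mm^3/s


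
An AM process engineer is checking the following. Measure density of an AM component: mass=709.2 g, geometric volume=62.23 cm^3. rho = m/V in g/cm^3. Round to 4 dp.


rho = 709.2 / 62.23 = 11.3964 g/cm^3


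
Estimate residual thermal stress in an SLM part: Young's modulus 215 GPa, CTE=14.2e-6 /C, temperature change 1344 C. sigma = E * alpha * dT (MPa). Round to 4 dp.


sigma = 215*1000 * 14.2e-6 * 1344 = 4103.232 MPa


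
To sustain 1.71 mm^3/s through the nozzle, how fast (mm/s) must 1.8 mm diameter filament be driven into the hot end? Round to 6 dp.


A = pi*(1.8/2)^2 = 2.54469
v = 1.71 / 2.54469 = 0.671988 mm/s


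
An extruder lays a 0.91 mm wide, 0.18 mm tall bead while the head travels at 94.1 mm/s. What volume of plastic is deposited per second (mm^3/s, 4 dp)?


Rate = 0.91 * 0.18 * 94.1 = 15.4136 mm^3/s


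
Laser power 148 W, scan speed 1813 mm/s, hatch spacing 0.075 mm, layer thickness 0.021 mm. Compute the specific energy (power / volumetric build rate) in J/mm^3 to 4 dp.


Build rate = 1813 * 0.075 * 0.021 = 2.855475 mm^3/s
SE = 148 / 2.855475 = 51.8303 J/mm^3


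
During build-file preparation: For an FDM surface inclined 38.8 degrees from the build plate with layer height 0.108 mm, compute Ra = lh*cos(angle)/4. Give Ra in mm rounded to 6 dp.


Ra = 0.108 * cos(38.8) / 4 = 0.021042 mm


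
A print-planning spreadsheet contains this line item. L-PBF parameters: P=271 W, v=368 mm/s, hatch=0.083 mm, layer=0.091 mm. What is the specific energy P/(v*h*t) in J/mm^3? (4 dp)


Build rate = 368 * 0.083 * 0.091 = 2.779504 mm^3/s
SE = 271 / 2.779504 = 97.4994 J/mm^3


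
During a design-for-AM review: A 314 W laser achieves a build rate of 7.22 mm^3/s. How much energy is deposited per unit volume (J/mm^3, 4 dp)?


SE = 314 / 7.22 = 43.4903 J/mm^3


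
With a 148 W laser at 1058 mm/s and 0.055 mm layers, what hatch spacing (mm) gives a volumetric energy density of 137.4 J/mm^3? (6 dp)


h = 148 / (137.4*1058*0.055) = 0.018511 mm


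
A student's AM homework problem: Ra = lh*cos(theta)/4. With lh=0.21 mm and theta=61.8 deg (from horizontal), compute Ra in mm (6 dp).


Ra = 0.21 * cos(61.8) / 4 = 0.024809 mm


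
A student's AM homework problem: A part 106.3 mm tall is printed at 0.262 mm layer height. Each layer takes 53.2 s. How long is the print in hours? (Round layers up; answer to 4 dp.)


Layers = ceil(106.3/0.262) = 406
t = 406 * 53.2 / 3600 = 5.9998 hrs


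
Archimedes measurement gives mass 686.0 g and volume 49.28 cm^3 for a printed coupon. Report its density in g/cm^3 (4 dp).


rho = 686.0 / 49.28 = 13.9205 g/cm^3


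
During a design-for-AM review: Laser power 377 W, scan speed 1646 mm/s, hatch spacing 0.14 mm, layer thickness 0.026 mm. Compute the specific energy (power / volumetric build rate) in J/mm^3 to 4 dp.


Build rate = 1646 * 0.14 * 0.026 = 5.99144 mm^3/s
SE = 377 / 5.99144 = 62.9231 J/mm^3


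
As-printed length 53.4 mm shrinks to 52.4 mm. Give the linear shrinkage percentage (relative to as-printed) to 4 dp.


Shrinkage = ((53.4-52.4)/53.4)*100 = 1.8727 %


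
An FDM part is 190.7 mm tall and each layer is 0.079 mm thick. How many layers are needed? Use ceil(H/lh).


Layers = ceil(190.7/0.079) = 2414


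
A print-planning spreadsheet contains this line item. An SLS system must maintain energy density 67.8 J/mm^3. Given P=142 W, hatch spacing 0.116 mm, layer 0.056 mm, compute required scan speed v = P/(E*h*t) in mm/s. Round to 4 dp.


v = 142 / (67.8*0.116*0.056) = 322.4131 mm/s


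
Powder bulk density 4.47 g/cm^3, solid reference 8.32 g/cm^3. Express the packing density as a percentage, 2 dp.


Packing = (4.47/8.32)*100 = 53.73 %


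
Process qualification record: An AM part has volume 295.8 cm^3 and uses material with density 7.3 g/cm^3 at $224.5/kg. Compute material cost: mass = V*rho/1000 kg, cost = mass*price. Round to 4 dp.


Mass = 295.8*7.3/1000 = 2.15934 kg
Cost = 2.15934 * 224.5 = 484.7718 $


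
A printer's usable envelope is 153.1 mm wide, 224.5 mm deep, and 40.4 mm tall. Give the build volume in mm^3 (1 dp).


V = 153.1 * 224.5 * 40.4 = 1388586.4 mm^3


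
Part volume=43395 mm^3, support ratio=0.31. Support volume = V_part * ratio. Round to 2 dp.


V_support = 43395 * 0.31 = 13452.45 mm^3


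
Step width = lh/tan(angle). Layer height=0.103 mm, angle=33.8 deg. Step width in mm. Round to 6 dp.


step = 0.103 / tan(33.8) = 0.15386 mm


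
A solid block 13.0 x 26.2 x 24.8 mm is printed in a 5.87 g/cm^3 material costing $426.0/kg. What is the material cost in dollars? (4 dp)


V = 13.0 * 26.2 * 24.8 = 8446.88 mm^3 = 8.44688 cm^3
Mass = 8.44688 * 5.87 / 1000 = 0.04958319 kg
Cost = 0.04958319 * 426.0 = 21.1224 $


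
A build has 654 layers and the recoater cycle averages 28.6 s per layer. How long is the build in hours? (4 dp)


t = 654 * 28.6 / 3600 = 5.1957 hrs


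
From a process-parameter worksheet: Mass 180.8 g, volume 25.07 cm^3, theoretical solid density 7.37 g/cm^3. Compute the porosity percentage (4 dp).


rho_part = 180.8 / 25.07 = 7.21180694 g/cm^3
Porosity = (1 - 7.21180694/7.37)*100 = 2.1464 %


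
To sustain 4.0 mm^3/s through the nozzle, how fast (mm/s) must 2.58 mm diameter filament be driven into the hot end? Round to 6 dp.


A = pi*(2.58/2)^2 = 5.227924
v = 4.0 / 5.227924 = 0.765122 mm/s


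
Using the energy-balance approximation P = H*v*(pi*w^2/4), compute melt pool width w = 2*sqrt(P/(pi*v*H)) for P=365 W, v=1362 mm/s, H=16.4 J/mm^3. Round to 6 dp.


w = 2*sqrt(365/(pi*1362*16.4)) = 0.144242 mm


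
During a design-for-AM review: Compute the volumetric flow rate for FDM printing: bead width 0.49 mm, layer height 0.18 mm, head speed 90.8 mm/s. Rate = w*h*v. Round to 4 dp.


Rate = 0.49 * 0.18 * 90.8 = 8.0086 mm^3/s


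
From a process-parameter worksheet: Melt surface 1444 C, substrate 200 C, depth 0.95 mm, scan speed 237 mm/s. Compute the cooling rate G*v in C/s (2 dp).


G = (1444-200)/0.95 = 1309.47368421 C/mm
CR = 1309.47368421 * 237 = 310345.26 C/s


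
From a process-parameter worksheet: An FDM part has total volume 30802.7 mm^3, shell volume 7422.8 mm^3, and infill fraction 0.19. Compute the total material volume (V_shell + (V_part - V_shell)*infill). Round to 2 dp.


V_infill = (30802.7 - 7422.8) * 0.19 = 4442.18
V_total = 7422.8 + 4442.18 = 11864.98 mm^3


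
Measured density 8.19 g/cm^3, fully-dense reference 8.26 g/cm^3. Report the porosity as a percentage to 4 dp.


Porosity = (1-8.19/8.26)*100 = 0.8475 %


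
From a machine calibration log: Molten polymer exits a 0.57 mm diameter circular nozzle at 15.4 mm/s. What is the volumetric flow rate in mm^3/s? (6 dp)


A = pi*(0.57/2)^2 = 0.25517586 mm^2
Q = 0.25517586 * 15.4 = 3.929708 mm^3/s


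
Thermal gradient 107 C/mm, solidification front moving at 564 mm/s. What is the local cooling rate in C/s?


CR = 107 * 564 = 60348 C/s


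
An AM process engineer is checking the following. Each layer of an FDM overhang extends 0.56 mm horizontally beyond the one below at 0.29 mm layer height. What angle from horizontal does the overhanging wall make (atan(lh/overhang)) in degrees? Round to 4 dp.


angle = atan(0.29/0.56) = 27.3777 degrees


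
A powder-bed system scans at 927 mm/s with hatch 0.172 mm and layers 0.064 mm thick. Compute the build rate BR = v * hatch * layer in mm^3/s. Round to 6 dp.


Rate = 927 * 0.172 * 0.064 = 10.204416 mm^3/s


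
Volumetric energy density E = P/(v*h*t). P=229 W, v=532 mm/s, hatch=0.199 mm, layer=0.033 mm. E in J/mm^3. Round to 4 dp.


E = 229 / (532*0.199*0.033) = 65.5476 J/mm^3


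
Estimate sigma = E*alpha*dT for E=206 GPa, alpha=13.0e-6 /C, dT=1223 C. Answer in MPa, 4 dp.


sigma = 206*1000 * 13.0e-6 * 1223 = 3275.194 MPa


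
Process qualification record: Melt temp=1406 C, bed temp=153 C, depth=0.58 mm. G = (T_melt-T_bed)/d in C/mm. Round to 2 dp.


G = (1406-153)/0.58 = 2160.34 C/mm


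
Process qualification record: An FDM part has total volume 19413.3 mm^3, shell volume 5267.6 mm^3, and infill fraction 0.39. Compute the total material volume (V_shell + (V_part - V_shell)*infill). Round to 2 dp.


V_infill = (19413.3 - 5267.6) * 0.39 = 5516.82
V_total = 5267.6 + 5516.82 = 10784.42 mm^3


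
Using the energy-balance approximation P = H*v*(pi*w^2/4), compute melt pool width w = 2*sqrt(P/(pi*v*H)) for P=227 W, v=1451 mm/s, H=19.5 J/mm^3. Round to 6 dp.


w = 2*sqrt(227/(pi*1451*19.5)) = 0.101069 mm


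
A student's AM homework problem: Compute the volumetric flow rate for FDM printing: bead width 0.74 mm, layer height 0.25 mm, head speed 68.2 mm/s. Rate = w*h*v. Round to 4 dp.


Rate = 0.74 * 0.25 * 68.2 = 12.617 mm^3/s


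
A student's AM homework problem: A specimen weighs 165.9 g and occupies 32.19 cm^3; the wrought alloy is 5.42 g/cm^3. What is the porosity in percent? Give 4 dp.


rho_part = 165.9 / 32.19 = 5.15377446 g/cm^3
Porosity = (1 - 5.15377446/5.42)*100 = 4.9119 %


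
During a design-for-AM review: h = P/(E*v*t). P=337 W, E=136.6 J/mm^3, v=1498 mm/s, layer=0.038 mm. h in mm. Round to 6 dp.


h = 337 / (136.6*1498*0.038) = 0.043339 mm


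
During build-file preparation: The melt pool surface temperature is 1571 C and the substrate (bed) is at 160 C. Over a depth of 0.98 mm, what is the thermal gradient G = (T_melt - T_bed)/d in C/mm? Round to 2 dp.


G = (1571-160)/0.98 = 1439.8 C/mm


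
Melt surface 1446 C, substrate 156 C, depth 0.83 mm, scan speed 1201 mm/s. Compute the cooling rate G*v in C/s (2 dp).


G = (1446-156)/0.83 = 1554.21686747 C/mm
CR = 1554.21686747 * 1201 = 1866614.46 C/s


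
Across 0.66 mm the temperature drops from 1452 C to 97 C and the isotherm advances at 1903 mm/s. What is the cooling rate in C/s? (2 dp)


G = (1452-97)/0.66 = 2053.03030303 C/mm
CR = 2053.03030303 * 1903 = 3906916.67 C/s


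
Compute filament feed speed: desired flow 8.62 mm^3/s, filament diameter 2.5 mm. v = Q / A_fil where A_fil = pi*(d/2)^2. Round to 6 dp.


A = pi*(2.5/2)^2 = 4.908739
v = 8.62 / 4.908739 = 1.756052 mm/s


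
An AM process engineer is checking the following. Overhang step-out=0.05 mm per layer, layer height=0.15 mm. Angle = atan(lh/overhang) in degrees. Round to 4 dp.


angle = atan(0.15/0.05) = 71.5651 degrees


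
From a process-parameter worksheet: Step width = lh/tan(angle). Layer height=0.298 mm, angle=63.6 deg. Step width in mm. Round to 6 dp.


step = 0.298 / tan(63.6) = 0.147928 mm


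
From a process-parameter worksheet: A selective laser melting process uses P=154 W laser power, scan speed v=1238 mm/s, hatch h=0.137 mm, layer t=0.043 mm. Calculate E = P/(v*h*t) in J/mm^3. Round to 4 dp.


E = 154 / (1238*0.137*0.043) = 21.116 J/mm^3


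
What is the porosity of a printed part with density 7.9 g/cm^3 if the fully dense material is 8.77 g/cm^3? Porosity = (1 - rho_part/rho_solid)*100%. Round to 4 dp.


Porosity = (1-7.9/8.77)*100 = 9.9202 %


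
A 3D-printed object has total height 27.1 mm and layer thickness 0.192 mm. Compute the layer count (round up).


Layers = ceil(27.1/0.192) = 142


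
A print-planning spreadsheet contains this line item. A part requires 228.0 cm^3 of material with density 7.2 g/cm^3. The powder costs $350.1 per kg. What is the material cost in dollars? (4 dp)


Mass = 228.0*7.2/1000 = 1.6416 kg
Cost = 1.6416 * 350.1 = 574.7242 $


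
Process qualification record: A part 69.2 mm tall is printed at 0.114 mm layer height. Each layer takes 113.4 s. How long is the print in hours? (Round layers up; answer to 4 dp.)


Layers = ceil(69.2/0.114) = 608
t = 608 * 113.4 / 3600 = 19.152 hrs


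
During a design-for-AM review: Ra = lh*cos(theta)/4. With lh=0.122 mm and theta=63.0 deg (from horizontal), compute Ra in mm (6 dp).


Ra = 0.122 * cos(63.0) / 4 = 0.013847 mm


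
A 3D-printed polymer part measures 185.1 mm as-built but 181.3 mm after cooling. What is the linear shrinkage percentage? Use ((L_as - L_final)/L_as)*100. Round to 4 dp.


Shrinkage = ((185.1-181.3)/185.1)*100 = 2.0529 %


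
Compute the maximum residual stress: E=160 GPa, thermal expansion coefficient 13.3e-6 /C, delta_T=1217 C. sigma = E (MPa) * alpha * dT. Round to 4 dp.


sigma = 160*1000 * 13.3e-6 * 1217 = 2589.776 MPa


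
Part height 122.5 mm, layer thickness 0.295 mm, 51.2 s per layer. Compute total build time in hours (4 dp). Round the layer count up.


Layers = ceil(122.5/0.295) = 416
t = 416 * 51.2 / 3600 = 5.9164 hrs


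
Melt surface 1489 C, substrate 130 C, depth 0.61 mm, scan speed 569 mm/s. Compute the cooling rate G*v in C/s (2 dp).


G = (1489-130)/0.61 = 2227.86885246 C/mm
CR = 2227.86885246 * 569 = 1267657.38 C/s


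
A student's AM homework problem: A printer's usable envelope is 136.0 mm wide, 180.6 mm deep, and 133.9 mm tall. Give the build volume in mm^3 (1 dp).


V = 136.0 * 180.6 * 133.9 = 3288798.2 mm^3


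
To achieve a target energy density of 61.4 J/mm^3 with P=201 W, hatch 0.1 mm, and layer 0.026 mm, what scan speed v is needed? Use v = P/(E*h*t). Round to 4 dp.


v = 201 / (61.4*0.1*0.026) = 1259.0829 mm/s


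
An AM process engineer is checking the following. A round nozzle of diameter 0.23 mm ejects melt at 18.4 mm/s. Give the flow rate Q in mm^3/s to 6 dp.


A = pi*(0.23/2)^2 = 0.04154756 mm^2
Q = 0.04154756 * 18.4 = 0.764475 mm^3/s


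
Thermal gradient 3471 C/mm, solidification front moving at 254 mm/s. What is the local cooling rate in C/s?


CR = 3471 * 254 = 881634 C/s


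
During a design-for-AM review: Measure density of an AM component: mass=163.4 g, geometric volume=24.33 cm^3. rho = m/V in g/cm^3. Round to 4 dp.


rho = 163.4 / 24.33 = 6.716 g/cm^3


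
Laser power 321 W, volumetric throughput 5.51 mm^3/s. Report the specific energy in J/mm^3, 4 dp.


SE = 321 / 5.51 = 58.2577 J/mm^3


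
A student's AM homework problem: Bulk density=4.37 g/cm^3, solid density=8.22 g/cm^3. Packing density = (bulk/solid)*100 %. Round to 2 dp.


Packing = (4.37/8.22)*100 = 53.16 %


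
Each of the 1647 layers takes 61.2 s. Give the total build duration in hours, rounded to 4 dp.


t = 1647 * 61.2 / 3600 = 27.999 hrs


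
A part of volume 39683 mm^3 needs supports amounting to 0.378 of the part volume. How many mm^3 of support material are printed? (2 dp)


V_support = 39683 * 0.378 = 15000.17 mm^3


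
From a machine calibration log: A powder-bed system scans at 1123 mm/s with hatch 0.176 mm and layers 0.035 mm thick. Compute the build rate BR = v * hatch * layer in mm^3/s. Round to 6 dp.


Rate = 1123 * 0.176 * 0.035 = 6.91768 mm^3/s


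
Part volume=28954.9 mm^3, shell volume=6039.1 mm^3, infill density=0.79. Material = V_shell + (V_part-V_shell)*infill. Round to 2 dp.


V_infill = (28954.9 - 6039.1) * 0.79 = 18103.48
V_total = 6039.1 + 18103.48 = 24142.58 mm^3


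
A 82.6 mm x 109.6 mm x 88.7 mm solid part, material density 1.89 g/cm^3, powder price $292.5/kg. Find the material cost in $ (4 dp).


V = 82.6 * 109.6 * 88.7 = 802997.552 mm^3 = 802.997552 cm^3
Mass = 802.997552 * 1.89 / 1000 = 1.51766537 kg
Cost = 1.51766537 * 292.5 = 443.9171 $


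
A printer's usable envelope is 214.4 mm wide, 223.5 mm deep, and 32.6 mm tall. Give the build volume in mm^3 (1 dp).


V = 214.4 * 223.5 * 32.6 = 1562139.8 mm^3


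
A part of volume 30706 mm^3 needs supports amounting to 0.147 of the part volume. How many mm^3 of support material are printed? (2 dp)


V_support = 30706 * 0.147 = 4513.78 mm^3


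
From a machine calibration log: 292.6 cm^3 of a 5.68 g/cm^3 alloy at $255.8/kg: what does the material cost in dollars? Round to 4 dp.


Mass = 292.6*5.68/1000 = 1.661968 kg
Cost = 1.661968 * 255.8 = 425.1314 $


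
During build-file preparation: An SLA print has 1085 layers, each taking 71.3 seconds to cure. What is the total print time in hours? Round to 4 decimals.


t = 1085 * 71.3 / 3600 = 21.489 hrs


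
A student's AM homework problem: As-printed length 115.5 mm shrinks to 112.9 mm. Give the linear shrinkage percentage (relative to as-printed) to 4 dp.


Shrinkage = ((115.5-112.9)/115.5)*100 = 2.2511 %


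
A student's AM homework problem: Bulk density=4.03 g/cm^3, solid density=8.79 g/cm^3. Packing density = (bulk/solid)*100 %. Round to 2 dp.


Packing = (4.03/8.79)*100 = 45.85 %


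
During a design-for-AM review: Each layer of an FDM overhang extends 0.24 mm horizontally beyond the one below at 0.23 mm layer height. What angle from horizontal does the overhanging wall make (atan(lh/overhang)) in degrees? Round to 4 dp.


angle = atan(0.23/0.24) = 43.7811 degrees


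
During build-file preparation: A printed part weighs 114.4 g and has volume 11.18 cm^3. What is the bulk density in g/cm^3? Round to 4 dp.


rho = 114.4 / 11.18 = 10.2326 g/cm^3


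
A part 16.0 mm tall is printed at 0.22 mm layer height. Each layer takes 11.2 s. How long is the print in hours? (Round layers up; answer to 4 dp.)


Layers = ceil(16.0/0.22) = 73
t = 73 * 11.2 / 3600 = 0.2271 hrs


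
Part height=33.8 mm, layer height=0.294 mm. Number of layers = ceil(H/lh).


Layers = ceil(33.8/0.294) = 115


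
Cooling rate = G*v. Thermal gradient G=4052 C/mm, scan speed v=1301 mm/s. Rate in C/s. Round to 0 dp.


CR = 4052 * 1301 = 5271652 C/s


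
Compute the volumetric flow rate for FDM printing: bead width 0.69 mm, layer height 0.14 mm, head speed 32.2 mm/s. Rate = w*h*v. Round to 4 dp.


Rate = 0.69 * 0.14 * 32.2 = 3.1105 mm^3/s


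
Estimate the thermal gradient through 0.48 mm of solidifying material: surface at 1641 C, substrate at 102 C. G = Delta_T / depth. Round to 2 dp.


G = (1641-102)/0.48 = 3206.25 C/mm


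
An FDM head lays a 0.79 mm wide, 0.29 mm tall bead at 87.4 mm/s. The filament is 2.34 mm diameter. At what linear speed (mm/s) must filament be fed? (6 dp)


Q = 0.79 * 0.29 * 87.4 = 20.02334 mm^3/s
A_fil = pi*(2.34/2)^2 = 4.30052618 mm^2
v_feed = 20.02334 / 4.30052618 = 4.656021 mm/s


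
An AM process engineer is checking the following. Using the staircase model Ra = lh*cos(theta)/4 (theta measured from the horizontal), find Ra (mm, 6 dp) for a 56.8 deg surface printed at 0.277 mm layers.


Ra = 0.277 * cos(56.8) / 4 = 0.037919 mm


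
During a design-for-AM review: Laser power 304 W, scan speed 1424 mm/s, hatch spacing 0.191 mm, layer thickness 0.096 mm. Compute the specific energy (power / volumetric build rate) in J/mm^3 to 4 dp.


Build rate = 1424 * 0.191 * 0.096 = 26.110464 mm^3/s
SE = 304 / 26.110464 = 11.6428 J/mm^3


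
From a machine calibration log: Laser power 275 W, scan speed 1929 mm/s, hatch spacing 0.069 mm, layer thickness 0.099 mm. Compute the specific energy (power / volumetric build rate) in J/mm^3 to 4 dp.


Build rate = 1929 * 0.069 * 0.099 = 13.176999 mm^3/s
SE = 275 / 13.176999 = 20.8697 J/mm^3


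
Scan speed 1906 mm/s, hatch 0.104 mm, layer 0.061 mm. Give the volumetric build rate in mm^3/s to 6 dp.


Rate = 1906 * 0.104 * 0.061 = 12.091664 mm^3/s


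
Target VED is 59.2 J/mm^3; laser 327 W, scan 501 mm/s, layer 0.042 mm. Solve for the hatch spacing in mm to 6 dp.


h = 327 / (59.2*501*0.042) = 0.262506 mm


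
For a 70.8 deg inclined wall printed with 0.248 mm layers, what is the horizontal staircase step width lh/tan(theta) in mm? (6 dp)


step = 0.248 / tan(70.8) = 0.086363 mm


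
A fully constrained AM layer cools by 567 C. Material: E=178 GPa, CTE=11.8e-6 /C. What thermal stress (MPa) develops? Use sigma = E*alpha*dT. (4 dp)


sigma = 178*1000 * 11.8e-6 * 567 = 1190.9268 MPa


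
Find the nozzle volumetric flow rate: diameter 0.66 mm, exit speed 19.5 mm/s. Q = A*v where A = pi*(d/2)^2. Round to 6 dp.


A = pi*(0.66/2)^2 = 0.34211944 mm^2
Q = 0.34211944 * 19.5 = 6.671329 mm^3/s


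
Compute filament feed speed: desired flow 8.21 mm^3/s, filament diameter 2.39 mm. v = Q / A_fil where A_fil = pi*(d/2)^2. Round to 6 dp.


A = pi*(2.39/2)^2 = 4.486273
v = 8.21 / 4.486273 = 1.830027 mm/s


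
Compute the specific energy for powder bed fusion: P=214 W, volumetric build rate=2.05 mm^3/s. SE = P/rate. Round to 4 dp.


SE = 214 / 2.05 = 104.3902 J/mm^3


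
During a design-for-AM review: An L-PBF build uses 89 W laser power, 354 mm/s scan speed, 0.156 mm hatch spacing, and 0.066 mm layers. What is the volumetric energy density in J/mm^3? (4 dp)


E = 89 / (354*0.156*0.066) = 24.4185 J/mm^3


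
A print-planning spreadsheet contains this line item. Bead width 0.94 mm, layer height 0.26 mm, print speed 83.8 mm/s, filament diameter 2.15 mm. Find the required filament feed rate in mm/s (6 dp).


Q = 0.94 * 0.26 * 83.8 = 20.48072 mm^3/s
A_fil = pi*(2.15/2)^2 = 3.63050301 mm^2
v_feed = 20.48072 / 3.63050301 = 5.64129 mm/s


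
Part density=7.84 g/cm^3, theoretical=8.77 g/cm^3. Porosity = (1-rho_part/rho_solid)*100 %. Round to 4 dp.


Porosity = (1-7.84/8.77)*100 = 10.6043 %


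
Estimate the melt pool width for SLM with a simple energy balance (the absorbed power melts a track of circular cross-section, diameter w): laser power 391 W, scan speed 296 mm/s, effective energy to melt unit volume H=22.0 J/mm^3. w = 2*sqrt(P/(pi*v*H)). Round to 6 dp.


w = 2*sqrt(391/(pi*296*22.0)) = 0.276494 mm


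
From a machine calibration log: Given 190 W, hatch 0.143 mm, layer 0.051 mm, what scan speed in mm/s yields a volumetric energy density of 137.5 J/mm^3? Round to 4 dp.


v = 190 / (137.5*0.143*0.051) = 189.4718 mm/s


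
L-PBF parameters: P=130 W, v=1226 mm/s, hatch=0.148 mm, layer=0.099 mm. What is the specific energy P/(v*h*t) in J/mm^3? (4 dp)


Build rate = 1226 * 0.148 * 0.099 = 17.963352 mm^3/s
SE = 130 / 17.963352 = 7.237 J/mm^3


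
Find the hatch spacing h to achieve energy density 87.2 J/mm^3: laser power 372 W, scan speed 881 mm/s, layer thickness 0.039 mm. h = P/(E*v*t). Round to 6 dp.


h = 372 / (87.2*881*0.039) = 0.124161 mm


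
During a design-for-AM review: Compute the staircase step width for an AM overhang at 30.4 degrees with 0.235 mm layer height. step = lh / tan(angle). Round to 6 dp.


step = 0.235 / tan(30.4) = 0.400548 mm


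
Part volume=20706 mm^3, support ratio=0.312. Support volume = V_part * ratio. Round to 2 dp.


V_support = 20706 * 0.312 = 6460.27 mm^3


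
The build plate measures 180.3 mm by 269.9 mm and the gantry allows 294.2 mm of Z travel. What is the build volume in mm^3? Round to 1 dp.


V = 180.3 * 269.9 * 294.2 = 14316645.8 mm^3


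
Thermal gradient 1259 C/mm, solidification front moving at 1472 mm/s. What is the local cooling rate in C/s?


CR = 1259 * 1472 = 1853248 C/s


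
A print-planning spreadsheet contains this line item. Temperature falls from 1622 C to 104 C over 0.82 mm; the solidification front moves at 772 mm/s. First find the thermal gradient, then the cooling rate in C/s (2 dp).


G = (1622-104)/0.82 = 1851.2195122 C/mm
CR = 1851.2195122 * 772 = 1429141.46 C/s


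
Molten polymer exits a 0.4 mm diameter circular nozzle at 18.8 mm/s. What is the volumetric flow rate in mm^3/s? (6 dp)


A = pi*(0.4/2)^2 = 0.12566371 mm^2
Q = 0.12566371 * 18.8 = 2.362478 mm^3/s


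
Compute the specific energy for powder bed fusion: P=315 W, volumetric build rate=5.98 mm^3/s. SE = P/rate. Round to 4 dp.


SE = 315 / 5.98 = 52.6756 J/mm^3


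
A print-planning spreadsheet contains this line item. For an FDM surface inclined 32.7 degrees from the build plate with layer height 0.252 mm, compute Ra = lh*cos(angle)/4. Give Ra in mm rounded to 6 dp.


Ra = 0.252 * cos(32.7) / 4 = 0.053015 mm


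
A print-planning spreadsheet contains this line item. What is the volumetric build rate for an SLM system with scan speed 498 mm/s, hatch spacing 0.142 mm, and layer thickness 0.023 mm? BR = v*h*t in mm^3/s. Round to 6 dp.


Rate = 498 * 0.142 * 0.023 = 1.626468 mm^3/s


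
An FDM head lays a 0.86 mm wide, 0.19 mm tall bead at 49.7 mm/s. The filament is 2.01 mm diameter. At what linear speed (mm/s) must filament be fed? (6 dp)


Q = 0.86 * 0.19 * 49.7 = 8.12098 mm^3/s
A_fil = pi*(2.01/2)^2 = 3.17308712 mm^2
v_feed = 8.12098 / 3.17308712 = 2.559331 mm/s


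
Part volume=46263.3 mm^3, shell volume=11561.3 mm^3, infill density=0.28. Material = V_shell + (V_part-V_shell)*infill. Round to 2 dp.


V_infill = (46263.3 - 11561.3) * 0.28 = 9716.56
V_total = 11561.3 + 9716.56 = 21277.86 mm^3


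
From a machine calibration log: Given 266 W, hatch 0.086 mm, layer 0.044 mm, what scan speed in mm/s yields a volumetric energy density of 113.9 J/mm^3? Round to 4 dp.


v = 266 / (113.9*0.086*0.044) = 617.1728 mm/s


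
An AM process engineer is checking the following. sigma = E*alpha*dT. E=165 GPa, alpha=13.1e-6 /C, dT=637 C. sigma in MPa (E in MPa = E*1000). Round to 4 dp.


sigma = 165*1000 * 13.1e-6 * 637 = 1376.8755 MPa


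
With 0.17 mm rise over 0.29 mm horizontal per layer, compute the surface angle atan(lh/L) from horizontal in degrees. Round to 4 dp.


angle = atan(0.17/0.29) = 30.3791 degrees


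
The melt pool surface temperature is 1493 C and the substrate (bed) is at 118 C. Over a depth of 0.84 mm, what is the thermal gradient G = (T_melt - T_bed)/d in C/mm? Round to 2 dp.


G = (1493-118)/0.84 = 1636.9 C/mm


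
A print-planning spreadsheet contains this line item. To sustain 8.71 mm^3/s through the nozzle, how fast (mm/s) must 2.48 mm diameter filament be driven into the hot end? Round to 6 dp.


A = pi*(2.48/2)^2 = 4.830513
v = 8.71 / 4.830513 = 1.803121 mm/s


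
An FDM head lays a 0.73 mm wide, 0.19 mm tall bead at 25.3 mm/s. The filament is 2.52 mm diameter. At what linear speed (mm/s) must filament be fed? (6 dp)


Q = 0.73 * 0.19 * 25.3 = 3.50911 mm^3/s
A_fil = pi*(2.52/2)^2 = 4.9875925 mm^2
v_feed = 3.50911 / 4.9875925 = 0.703568 mm/s


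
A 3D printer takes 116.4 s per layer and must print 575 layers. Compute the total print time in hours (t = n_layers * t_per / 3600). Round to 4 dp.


t = 575 * 116.4 / 3600 = 18.5917 hrs


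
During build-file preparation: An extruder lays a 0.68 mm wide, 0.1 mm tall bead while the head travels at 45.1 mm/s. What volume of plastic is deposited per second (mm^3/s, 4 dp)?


Rate = 0.68 * 0.1 * 45.1 = 3.0668 mm^3/s


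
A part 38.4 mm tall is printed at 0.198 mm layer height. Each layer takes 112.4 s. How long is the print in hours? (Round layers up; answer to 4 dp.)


Layers = ceil(38.4/0.198) = 194
t = 194 * 112.4 / 3600 = 6.0571 hrs


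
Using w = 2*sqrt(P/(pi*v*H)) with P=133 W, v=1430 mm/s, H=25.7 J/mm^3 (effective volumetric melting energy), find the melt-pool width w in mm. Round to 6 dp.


w = 2*sqrt(133/(pi*1430*25.7)) = 0.067881 mm


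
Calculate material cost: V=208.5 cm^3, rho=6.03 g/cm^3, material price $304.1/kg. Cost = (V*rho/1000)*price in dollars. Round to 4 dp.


Mass = 208.5*6.03/1000 = 1.257255 kg
Cost = 1.257255 * 304.1 = 382.3312 $


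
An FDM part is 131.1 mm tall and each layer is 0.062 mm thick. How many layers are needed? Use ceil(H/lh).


Layers = ceil(131.1/0.062) = 2115


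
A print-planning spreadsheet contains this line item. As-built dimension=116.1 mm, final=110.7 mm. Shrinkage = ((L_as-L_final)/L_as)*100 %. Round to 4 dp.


Shrinkage = ((116.1-110.7)/116.1)*100 = 4.6512 %


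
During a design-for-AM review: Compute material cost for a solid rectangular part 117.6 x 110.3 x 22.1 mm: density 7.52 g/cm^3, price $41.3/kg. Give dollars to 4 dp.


V = 117.6 * 110.3 * 22.1 = 286665.288 mm^3 = 286.665288 cm^3
Mass = 286.665288 * 7.52 / 1000 = 2.15572297 kg
Cost = 2.15572297 * 41.3 = 89.0314 $


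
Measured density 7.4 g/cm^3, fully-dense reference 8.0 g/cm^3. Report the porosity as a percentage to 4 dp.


Porosity = (1-7.4/8.0)*100 = 7.5 %


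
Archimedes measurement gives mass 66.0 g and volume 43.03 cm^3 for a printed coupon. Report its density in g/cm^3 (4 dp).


rho = 66.0 / 43.03 = 1.5338 g/cm^3


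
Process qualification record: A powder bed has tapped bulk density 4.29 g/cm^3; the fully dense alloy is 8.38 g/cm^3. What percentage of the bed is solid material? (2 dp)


Packing = (4.29/8.38)*100 = 51.19 %


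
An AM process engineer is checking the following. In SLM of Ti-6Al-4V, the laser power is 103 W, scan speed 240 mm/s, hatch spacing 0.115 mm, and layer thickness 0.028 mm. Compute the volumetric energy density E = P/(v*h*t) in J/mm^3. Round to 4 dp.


E = 103 / (240*0.115*0.028) = 133.2816 J/mm^3


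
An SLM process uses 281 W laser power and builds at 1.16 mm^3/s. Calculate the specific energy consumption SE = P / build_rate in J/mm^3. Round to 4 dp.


SE = 281 / 1.16 = 242.2414 J/mm^3


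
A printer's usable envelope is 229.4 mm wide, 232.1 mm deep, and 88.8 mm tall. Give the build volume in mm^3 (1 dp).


V = 229.4 * 232.1 * 88.8 = 4728044.1 mm^3


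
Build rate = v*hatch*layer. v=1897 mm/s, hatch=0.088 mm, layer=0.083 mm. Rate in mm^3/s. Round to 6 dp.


Rate = 1897 * 0.088 * 0.083 = 13.855688 mm^3/s


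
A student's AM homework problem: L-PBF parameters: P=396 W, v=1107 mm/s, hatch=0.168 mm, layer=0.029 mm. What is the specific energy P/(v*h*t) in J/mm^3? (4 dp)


Build rate = 1107 * 0.168 * 0.029 = 5.393304 mm^3/s
SE = 396 / 5.393304 = 73.4244 J/mm^3


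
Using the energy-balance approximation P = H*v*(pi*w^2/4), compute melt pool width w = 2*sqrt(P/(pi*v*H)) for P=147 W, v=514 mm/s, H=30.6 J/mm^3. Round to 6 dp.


w = 2*sqrt(147/(pi*514*30.6)) = 0.109087 mm


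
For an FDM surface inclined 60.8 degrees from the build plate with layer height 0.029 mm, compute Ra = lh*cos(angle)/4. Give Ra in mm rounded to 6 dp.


Ra = 0.029 * cos(60.8) / 4 = 0.003537 mm


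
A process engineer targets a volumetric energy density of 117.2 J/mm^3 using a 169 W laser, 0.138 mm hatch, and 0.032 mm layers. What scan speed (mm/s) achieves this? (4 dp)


v = 169 / (117.2*0.138*0.032) = 326.5352 mm/s


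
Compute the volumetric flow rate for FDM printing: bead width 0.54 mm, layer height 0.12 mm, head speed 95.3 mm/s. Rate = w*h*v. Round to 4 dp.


Rate = 0.54 * 0.12 * 95.3 = 6.1754 mm^3/s


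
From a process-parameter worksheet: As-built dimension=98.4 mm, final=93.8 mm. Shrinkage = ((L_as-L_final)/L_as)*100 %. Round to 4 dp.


Shrinkage = ((98.4-93.8)/98.4)*100 = 4.6748 %


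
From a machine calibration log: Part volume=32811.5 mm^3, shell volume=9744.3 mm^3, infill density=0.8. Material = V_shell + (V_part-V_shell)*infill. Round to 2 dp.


V_infill = (32811.5 - 9744.3) * 0.8 = 18453.76
V_total = 9744.3 + 18453.76 = 28198.06 mm^3


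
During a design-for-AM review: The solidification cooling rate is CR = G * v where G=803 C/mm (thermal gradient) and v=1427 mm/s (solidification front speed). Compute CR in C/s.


CR = 803 * 1427 = 1145881 C/s


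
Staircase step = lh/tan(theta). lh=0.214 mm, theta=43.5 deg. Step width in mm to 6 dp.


step = 0.214 / tan(43.5) = 0.225509 mm


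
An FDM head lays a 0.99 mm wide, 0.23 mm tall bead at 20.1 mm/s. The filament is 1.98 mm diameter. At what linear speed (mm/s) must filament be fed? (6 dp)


Q = 0.99 * 0.23 * 20.1 = 4.57677 mm^3/s
A_fil = pi*(1.98/2)^2 = 3.07907496 mm^2
v_feed = 4.57677 / 3.07907496 = 1.486411 mm/s


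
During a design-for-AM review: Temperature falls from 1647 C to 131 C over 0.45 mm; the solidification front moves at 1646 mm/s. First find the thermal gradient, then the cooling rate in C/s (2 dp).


G = (1647-131)/0.45 = 3368.88888889 C/mm
CR = 3368.88888889 * 1646 = 5545191.11 C/s


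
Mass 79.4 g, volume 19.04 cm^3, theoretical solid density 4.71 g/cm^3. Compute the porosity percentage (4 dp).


rho_part = 79.4 / 19.04 = 4.17016807 g/cm^3
Porosity = (1 - 4.17016807/4.71)*100 = 11.4614 %


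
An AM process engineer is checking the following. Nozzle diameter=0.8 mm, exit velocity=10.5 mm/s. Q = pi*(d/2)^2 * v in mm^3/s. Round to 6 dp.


A = pi*(0.8/2)^2 = 0.50265482 mm^2
Q = 0.50265482 * 10.5 = 5.277876 mm^3/s


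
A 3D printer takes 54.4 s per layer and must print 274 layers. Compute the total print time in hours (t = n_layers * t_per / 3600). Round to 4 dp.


t = 274 * 54.4 / 3600 = 4.1404 hrs


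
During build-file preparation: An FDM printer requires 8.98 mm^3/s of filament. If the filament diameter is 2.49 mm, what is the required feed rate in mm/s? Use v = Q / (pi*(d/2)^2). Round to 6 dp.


A = pi*(2.49/2)^2 = 4.869547
v = 8.98 / 4.869547 = 1.844114 mm/s


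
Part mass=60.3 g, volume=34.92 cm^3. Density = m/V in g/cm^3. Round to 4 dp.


rho = 60.3 / 34.92 = 1.7268 g/cm^3


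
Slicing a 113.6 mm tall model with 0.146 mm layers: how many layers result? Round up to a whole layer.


Layers = ceil(113.6/0.146) = 779


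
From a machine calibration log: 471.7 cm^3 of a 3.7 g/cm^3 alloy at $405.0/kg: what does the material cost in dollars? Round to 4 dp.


Mass = 471.7*3.7/1000 = 1.74529 kg
Cost = 1.74529 * 405.0 = 706.8425 $


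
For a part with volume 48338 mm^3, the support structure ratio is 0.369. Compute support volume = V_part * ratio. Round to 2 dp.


V_support = 48338 * 0.369 = 17836.72 mm^3


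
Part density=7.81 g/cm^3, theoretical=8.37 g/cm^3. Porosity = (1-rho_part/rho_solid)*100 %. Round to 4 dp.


Porosity = (1-7.81/8.37)*100 = 6.6906 %


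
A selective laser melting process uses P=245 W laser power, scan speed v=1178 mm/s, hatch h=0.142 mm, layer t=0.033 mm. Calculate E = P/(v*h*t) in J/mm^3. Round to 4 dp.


E = 245 / (1178*0.142*0.033) = 44.3832 J/mm^3


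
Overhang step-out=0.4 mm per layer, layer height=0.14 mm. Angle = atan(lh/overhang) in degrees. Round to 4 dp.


angle = atan(0.14/0.4) = 19.29 degrees


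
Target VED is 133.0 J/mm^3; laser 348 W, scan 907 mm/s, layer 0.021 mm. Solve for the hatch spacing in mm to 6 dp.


h = 348 / (133.0*907*0.021) = 0.137373 mm


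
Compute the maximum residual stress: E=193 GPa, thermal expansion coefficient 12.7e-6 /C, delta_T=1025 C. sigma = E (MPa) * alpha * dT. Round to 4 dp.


sigma = 193*1000 * 12.7e-6 * 1025 = 2512.3775 MPa


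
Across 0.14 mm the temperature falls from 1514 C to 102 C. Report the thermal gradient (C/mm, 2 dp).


G = (1514-102)/0.14 = 10085.71 C/mm


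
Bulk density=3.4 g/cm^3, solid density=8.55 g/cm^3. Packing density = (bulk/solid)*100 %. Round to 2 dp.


Packing = (3.4/8.55)*100 = 39.77 %


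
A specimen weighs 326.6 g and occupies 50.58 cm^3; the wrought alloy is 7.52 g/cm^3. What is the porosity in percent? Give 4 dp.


rho_part = 326.6 / 50.58 = 6.45709767 g/cm^3
Porosity = (1 - 6.45709767/7.52)*100 = 14.1343 %


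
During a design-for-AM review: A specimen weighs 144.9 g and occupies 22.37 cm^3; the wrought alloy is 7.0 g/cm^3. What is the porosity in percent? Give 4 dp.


rho_part = 144.9 / 22.37 = 6.47742512 g/cm^3
Porosity = (1 - 6.47742512/7.0)*100 = 7.4654 %


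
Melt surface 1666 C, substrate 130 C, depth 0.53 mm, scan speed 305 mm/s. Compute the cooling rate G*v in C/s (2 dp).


G = (1666-130)/0.53 = 2898.11320755 C/mm
CR = 2898.11320755 * 305 = 883924.53 C/s


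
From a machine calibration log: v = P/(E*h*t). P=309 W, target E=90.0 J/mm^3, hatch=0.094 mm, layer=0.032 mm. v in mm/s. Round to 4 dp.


v = 309 / (90.0*0.094*0.032) = 1141.4007 mm/s


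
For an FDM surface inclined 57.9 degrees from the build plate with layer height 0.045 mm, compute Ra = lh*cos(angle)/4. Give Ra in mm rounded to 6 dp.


Ra = 0.045 * cos(57.9) / 4 = 0.005978 mm


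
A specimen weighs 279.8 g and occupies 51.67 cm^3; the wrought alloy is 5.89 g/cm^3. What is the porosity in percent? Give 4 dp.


rho_part = 279.8 / 51.67 = 5.41513451 g/cm^3
Porosity = (1 - 5.41513451/5.89)*100 = 8.0622 %


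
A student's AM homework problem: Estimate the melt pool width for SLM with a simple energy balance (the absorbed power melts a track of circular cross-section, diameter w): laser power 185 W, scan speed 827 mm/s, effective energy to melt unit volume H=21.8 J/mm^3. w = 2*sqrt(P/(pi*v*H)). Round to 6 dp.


w = 2*sqrt(185/(pi*827*21.8)) = 0.114304 mm


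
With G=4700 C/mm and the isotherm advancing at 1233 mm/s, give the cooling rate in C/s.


CR = 4700 * 1233 = 5795100 C/s


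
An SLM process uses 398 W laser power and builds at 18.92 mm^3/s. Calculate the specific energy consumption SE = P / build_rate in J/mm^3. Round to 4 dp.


SE = 398 / 18.92 = 21.0359 J/mm^3


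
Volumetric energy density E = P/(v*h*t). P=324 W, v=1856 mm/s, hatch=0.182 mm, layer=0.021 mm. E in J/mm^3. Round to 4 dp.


E = 324 / (1856*0.182*0.021) = 45.6748 J/mm^3


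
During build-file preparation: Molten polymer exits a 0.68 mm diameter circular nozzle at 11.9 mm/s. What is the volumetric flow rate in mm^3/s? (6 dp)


A = pi*(0.68/2)^2 = 0.36316811 mm^2
Q = 0.36316811 * 11.9 = 4.321701 mm^3/s


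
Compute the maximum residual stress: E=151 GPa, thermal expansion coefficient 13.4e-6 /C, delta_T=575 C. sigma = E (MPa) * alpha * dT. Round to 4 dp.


sigma = 151*1000 * 13.4e-6 * 575 = 1163.455 MPa


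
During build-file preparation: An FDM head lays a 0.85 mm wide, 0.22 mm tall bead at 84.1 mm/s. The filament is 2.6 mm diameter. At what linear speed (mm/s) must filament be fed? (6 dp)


Q = 0.85 * 0.22 * 84.1 = 15.7267 mm^3/s
A_fil = pi*(2.6/2)^2 = 5.30929158 mm^2
v_feed = 15.7267 / 5.30929158 = 2.962109 mm/s


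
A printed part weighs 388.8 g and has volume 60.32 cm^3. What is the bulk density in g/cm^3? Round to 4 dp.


rho = 388.8 / 60.32 = 6.4456 g/cm^3


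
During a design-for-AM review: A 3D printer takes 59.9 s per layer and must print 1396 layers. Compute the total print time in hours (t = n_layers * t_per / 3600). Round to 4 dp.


t = 1396 * 59.9 / 3600 = 23.2279 hrs


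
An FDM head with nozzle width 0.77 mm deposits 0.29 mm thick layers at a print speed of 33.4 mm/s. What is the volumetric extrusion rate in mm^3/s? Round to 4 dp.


Rate = 0.77 * 0.29 * 33.4 = 7.4582 mm^3/s


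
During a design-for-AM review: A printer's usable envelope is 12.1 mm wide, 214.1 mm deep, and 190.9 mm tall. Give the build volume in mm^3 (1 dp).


V = 12.1 * 214.1 * 190.9 = 494547.4 mm^3


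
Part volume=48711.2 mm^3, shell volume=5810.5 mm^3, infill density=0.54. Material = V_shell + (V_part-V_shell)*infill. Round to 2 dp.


V_infill = (48711.2 - 5810.5) * 0.54 = 23166.38
V_total = 5810.5 + 23166.38 = 28976.88 mm^3


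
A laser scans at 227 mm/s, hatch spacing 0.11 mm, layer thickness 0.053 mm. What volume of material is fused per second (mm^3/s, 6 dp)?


Rate = 227 * 0.11 * 0.053 = 1.32341 mm^3/s


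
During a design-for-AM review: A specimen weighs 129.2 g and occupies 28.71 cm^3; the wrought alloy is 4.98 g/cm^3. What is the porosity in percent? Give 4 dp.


rho_part = 129.2 / 28.71 = 4.50017416 g/cm^3
Porosity = (1 - 4.50017416/4.98)*100 = 9.6351 %
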